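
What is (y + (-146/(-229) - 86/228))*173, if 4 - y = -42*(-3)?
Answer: -549817355/26106 ≈ -21061.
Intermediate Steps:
y = -122 (y = 4 - (-42)*(-3) = 4 - 1*126 = 4 - 126 = -122)
(y + (-146/(-229) - 86/228))*173 = (-122 + (-146/(-229) - 86/228))*173 = (-122 + (-146*(-1/229) - 86*1/228))*173 = (-122 + (146/229 - 43/114))*173 = (-122 + 6797/26106)*173 = -3178135/26106*173 = -549817355/26106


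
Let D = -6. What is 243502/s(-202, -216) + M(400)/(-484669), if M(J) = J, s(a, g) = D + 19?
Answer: 118017865638/6300697 ≈ 18731.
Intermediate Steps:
s(a, g) = 13 (s(a, g) = -6 + 19 = 13)
243502/s(-202, -216) + M(400)/(-484669) = 243502/13 + 400/(-484669) = 243502*(1/13) + 400*(-1/484669) = 243502/13 - 400/484669 = 118017865638/6300697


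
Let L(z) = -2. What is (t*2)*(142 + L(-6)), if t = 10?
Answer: 2800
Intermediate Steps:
(t*2)*(142 + L(-6)) = (10*2)*(142 - 2) = 20*140 = 2800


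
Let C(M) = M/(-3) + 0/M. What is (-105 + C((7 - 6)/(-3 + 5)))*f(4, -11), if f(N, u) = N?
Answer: -1262/3 ≈ -420.67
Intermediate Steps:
C(M) = -M/3 (C(M) = M*(-⅓) + 0 = -M/3 + 0 = -M/3)
(-105 + C((7 - 6)/(-3 + 5)))*f(4, -11) = (-105 - (7 - 6)/(3*(-3 + 5)))*4 = (-105 - 1/(3*2))*4 = (-105 - ⅓*½)*4 = (-105 - ⅙)*4 = -631/6*4 = -1262/3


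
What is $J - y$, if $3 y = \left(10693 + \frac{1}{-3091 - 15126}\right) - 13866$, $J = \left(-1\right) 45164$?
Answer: $- \frac{803485074}{18217} \approx -44106.0$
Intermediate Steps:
$J = -45164$
$y = - \frac{19267514}{18217}$ ($y = \frac{\left(10693 + \frac{1}{-3091 - 15126}\right) - 13866}{3} = \frac{\left(10693 + \frac{1}{-18217}\right) - 13866}{3} = \frac{\left(10693 - \frac{1}{18217}\right) - 13866}{3} = \frac{\frac{194794380}{18217} - 13866}{3} = \frac{1}{3} \left(- \frac{57802542}{18217}\right) = - \frac{19267514}{18217} \approx -1057.7$)
$J - y = -45164 - - \frac{19267514}{18217} = -45164 + \frac{19267514}{18217} = - \frac{803485074}{18217}$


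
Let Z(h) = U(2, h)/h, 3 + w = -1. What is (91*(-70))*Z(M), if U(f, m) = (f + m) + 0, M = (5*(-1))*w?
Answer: -7007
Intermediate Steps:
w = -4 (w = -3 - 1 = -4)
M = 20 (M = (5*(-1))*(-4) = -5*(-4) = 20)
U(f, m) = f + m
Z(h) = (2 + h)/h
(91*(-70))*Z(M) = (91*(-70))*((2 + 20)/20) = -637*22/2 = -6370*11/10 = -7007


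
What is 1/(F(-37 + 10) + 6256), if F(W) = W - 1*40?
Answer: 1/6189 ≈ 0.00016158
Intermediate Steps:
F(W) = -40 + W (F(W) = W - 40 = -40 + W)
1/(F(-37 + 10) + 6256) = 1/((-40 + (-37 + 10)) + 6256) = 1/((-40 - 27) + 6256) = 1/(-67 + 6256) = 1/6189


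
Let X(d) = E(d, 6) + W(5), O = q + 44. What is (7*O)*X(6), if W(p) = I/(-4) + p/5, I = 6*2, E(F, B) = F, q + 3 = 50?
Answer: 2548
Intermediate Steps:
q = 47 (q = -3 + 50 = 47)
I = 12
O = 91 (O = 47 + 44 = 91)
W(p) = -3 + p/5 (W(p) = 12/(-4) + p/5 = 12*(-¼) + p*(⅕) = -3 + p/5)
X(d) = -2 + d (X(d) = d + (-3 + (⅕)*5) = d + (-3 + 1) = d - 2 = -2 + d)
(7*O)*X(6) = (7*91)*(-2 + 6) = 637*4 = 2548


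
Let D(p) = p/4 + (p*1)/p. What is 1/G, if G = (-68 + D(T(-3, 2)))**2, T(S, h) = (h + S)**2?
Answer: 16/71289 ≈ 0.00022444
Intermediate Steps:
T(S, h) = (S + h)**2
D(p) = 1 + p/4 (D(p) = p*(1/4) + p/p = p/4 + 1 = 1 + p/4)
G = 71289/16 (G = (-68 + (1 + (-3 + 2)**2/4))**2 = (-68 + (1 + (1/4)*(-1)**2))**2 = (-68 + (1 + (1/4)*1))**2 = (-68 + (1 + 1/4))**2 = (-68 + 5/4)**2 = (-267/4)**2 = 71289/16 ≈ 4455.6)
1/G = 1/(71289/16) = 16/71289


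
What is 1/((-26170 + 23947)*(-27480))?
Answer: 1/61088040 ≈ 1.6370e-8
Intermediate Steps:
1/((-26170 + 23947)*(-27480)) = -1/27480/(-2223) = -1/2223*(-1/27480) = 1/61088040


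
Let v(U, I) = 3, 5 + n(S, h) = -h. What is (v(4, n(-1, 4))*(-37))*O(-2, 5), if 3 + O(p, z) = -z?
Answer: 888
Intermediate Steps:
n(S, h) = -5 - h
O(p, z) = -3 - z
(v(4, n(-1, 4))*(-37))*O(-2, 5) = (3*(-37))*(-3 - 1*5) = -111*(-3 - 5) = -111*(-8) = 888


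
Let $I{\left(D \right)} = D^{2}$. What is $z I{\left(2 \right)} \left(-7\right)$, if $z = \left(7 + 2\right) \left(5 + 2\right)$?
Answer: $-1764$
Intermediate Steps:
$z = 63$ ($z = 9 \cdot 7 = 63$)
$z I{\left(2 \right)} \left(-7\right) = 63 \cdot 2^{2} \left(-7\right) = 63 \cdot 4 \left(-7\right) = 252 \left(-7\right) = -1764$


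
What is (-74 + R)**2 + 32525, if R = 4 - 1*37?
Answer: 43974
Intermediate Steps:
R = -33 (R = 4 - 37 = -33)
(-74 + R)**2 + 32525 = (-74 - 33)**2 + 32525 = (-107)**2 + 32525 = 11449 + 32525 = 43974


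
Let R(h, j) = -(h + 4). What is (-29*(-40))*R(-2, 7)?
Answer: -2320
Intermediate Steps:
R(h, j) = -4 - h (R(h, j) = -(4 + h) = -4 - h)
(-29*(-40))*R(-2, 7) = (-29*(-40))*(-4 - 1*(-2)) = 1160*(-4 + 2) = 1160*(-2) = -2320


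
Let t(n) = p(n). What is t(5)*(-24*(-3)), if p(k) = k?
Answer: 360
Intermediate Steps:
t(n) = n
t(5)*(-24*(-3)) = 5*(-24*(-3)) = 5*72 = 360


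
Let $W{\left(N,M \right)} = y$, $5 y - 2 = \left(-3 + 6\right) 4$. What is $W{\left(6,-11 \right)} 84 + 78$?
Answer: $\frac{1566}{5} \approx 313.2$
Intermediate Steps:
$y = \frac{14}{5}$ ($y = \frac{2}{5} + \frac{\left(-3 + 6\right) 4}{5} = \frac{2}{5} + \frac{3 \cdot 4}{5} = \frac{2}{5} + \frac{1}{5} \cdot 12 = \frac{2}{5} + \frac{12}{5} = \frac{14}{5} \approx 2.8$)
$W{\left(N,M \right)} = \frac{14}{5}$
$W{\left(6,-11 \right)} 84 + 78 = \frac{14}{5} \cdot 84 + 78 = \frac{1176}{5} + 78 = \frac{1566}{5}$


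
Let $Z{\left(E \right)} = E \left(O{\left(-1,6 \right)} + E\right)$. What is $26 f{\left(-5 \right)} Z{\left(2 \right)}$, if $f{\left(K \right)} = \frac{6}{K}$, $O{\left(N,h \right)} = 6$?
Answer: $- \frac{2496}{5} \approx -499.2$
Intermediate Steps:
$Z{\left(E \right)} = E \left(6 + E\right)$
$26 f{\left(-5 \right)} Z{\left(2 \right)} = 26 \frac{6}{-5} \cdot 2 \left(6 + 2\right) = 26 \cdot 6 \left(- \frac{1}{5}\right) 2 \cdot 8 = 26 \left(- \frac{6}{5}\right) 16 = \left(- \frac{156}{5}\right) 16 = - \frac{2496}{5}$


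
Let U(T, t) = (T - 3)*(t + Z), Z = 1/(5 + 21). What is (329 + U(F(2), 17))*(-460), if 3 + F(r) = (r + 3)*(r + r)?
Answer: -3393880/13 ≈ -2.6107e+5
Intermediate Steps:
Z = 1/26 ≈ 0.038462
F(r) = -3 + 2*r*(3 + r) (F(r) = -3 + (r + 3)*(r + r) = -3 + (3 + r)*(2*r) = -3 + 2*r*(3 + r))
U(T, t) = (-3 + T)*(1/26 + t) (U(T, t) = (T - 3)*(t + 1/26) = (-3 + T)*(1/26 + t))
(329 + U(F(2), 17))*(-460) = (329 + (-3/26 - 3*17 + (-3 + 2*2**2 + 6*2)/26 + (-3 + 2*2**2 + 6*2)*17))*(-460) = (329 + (-3/26 - 51 + (-3 + 2*4 + 12)/26 + (-3 + 2*4 + 12)*17))*(-460) = (329 + (-3/26 - 51 + (-3 + 8 + 12)/26 + (-3 + 8 + 12)*17))*(-460) = (329 + (-3/26 - 51 + (1/26)*17 + 17*17))*(-460) = (329 + (-3/26 - 51 + 17/26 + 289))*(-460) = (329 + 3101/13)*(-460) = (7378/13)*(-460) = -3393880/13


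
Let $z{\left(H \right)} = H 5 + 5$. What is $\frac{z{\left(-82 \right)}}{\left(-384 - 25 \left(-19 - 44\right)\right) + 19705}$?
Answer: $- \frac{405}{20896} \approx -0.019382$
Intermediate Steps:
$z{\left(H \right)} = 5 + 5 H$ ($z{\left(H \right)} = 5 H + 5 = 5 + 5 H$)
$\frac{z{\left(-82 \right)}}{\left(-384 - 25 \left(-19 - 44\right)\right) + 19705} = \frac{5 + 5 \left(-82\right)}{\left(-384 - 25 \left(-19 - 44\right)\right) + 19705} = \frac{5 - 410}{\left(-384 - -1575\right) + 19705} = - \frac{405}{\left(-384 + 1575\right) + 19705} = - \frac{405}{1191 + 19705} = - \frac{405}{20896}$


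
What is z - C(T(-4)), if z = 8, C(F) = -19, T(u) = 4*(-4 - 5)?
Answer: 27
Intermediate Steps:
T(u) = -36 (T(u) = 4*(-9) = -36)
z - C(T(-4)) = 8 - 1*(-19) = 8 + 19 = 27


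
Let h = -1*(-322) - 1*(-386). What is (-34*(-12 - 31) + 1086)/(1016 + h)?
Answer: 637/431 ≈ 1.4780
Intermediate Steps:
h = 708 (h = 322 + 386 = 708)
(-34*(-12 - 31) + 1086)/(1016 + h) = (-34*(-12 - 31) + 1086)/(1016 + 708) = (-34*(-43) + 1086)/1724 = (1462 + 1086)*(1/1724) = 2548*(1/1724) = 637/431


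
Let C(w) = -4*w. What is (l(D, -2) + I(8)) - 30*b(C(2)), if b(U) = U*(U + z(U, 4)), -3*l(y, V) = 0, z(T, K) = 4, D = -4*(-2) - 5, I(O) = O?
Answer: -952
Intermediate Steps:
D = 3 (D = 8 - 5 = 3)
l(y, V) = 0 (l(y, V) = -1/3*0 = 0)
b(U) = U*(4 + U) (b(U) = U*(U + 4) = U*(4 + U))
(l(D, -2) + I(8)) - 30*b(C(2)) = (0 + 8) - 30*(-4*2)*(4 - 4*2) = 8 - (-240)*(4 - 8) = 8 - (-240)*(-4) = 8 - 30*32 = 8 - 960 = -952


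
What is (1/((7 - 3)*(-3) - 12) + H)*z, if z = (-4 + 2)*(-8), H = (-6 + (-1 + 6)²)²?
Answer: 17326/3 ≈ 5775.3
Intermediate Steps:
H = 361 (H = (-6 + 5²)² = (-6 + 25)² = 19² = 361)
z = 16 (z = -2*(-8) = 16)
(1/((7 - 3)*(-3) - 12) + H)*z = (1/((7 - 3)*(-3) - 12) + 361)*16 = (1/(4*(-3) - 12) + 361)*16 = (1/(-12 - 12) + 361)*16 = (1/(-24) + 361)*16 = (-1/24 + 361)*16 = (8663/24)*16 = 17326/3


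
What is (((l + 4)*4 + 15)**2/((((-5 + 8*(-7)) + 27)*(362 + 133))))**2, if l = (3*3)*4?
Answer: 37515625/11329956 ≈ 3.3112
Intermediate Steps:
l = 36 (l = 9*4 = 36)
(((l + 4)*4 + 15)**2/((((-5 + 8*(-7)) + 27)*(362 + 133))))**2 = (((36 + 4)*4 + 15)**2/((((-5 + 8*(-7)) + 27)*(362 + 133))))**2 = ((40*4 + 15)**2/((((-5 - 56) + 27)*495)))**2 = ((160 + 15)**2/(((-61 + 27)*495)))**2 = (175**2/((-34*495)))**2 = (30625/(-16830))**2 = (30625*(-1/16830))**2 = (-6125/3366)**2 = 37515625/11329956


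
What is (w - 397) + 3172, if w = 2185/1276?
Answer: 3543085/1276 ≈ 2776.7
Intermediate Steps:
w = 2185/1276 (w = 2185*(1/1276) = 2185/1276 ≈ 1.7124)
(w - 397) + 3172 = (2185/1276 - 397) + 3172 = -504387/1276 + 3172 = 3543085/1276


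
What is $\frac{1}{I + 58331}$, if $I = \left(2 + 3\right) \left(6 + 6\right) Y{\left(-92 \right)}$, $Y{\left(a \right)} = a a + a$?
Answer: $\frac{1}{560651} \approx 1.7836 \cdot 10^{-6}$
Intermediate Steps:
$Y{\left(a \right)} = a + a^{2}$ ($Y{\left(a \right)} = a^{2} + a = a + a^{2}$)
$I = 502320$ ($I = \left(2 + 3\right) \left(6 + 6\right) \left(- 92 \left(1 - 92\right)\right) = 5 \cdot 12 \left(\left(-92\right) \left(-91\right)\right) = 60 \cdot 8372 = 502320$)
$\frac{1}{I + 58331} = \frac{1}{502320 + 58331} = \frac{1}{560651}$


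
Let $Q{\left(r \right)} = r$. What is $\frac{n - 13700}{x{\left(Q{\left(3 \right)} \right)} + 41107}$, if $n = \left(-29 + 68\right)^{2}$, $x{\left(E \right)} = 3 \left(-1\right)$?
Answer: $- \frac{12179}{41104} \approx -0.2963$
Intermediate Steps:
$x{\left(E \right)} = -3$
$n = 1521$ ($n = 39^{2} = 1521$)
$\frac{n - 13700}{x{\left(Q{\left(3 \right)} \right)} + 41107} = \frac{1521 - 13700}{-3 + 41107} = - \frac{12179}{41104}$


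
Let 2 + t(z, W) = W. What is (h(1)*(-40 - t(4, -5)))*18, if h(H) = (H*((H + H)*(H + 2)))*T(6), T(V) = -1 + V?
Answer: -17820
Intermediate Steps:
t(z, W) = -2 + W
h(H) = 10*H**2*(2 + H) (h(H) = (H*((H + H)*(H + 2)))*(-1 + 6) = (H*((2*H)*(2 + H)))*5 = (H*(2*H*(2 + H)))*5 = (2*H**2*(2 + H))*5 = 10*H**2*(2 + H))
(h(1)*(-40 - t(4, -5)))*18 = ((10*1**2*(2 + 1))*(-40 - (-2 - 5)))*18 = ((10*1*3)*(-40 - 1*(-7)))*18 = (30*(-40 + 7))*18 = (30*(-33))*18 = -990*18 = -17820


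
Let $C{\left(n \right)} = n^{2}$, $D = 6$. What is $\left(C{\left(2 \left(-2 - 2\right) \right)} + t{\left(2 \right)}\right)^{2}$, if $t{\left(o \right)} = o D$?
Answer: $5776$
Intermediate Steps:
$t{\left(o \right)} = 6 o$ ($t{\left(o \right)} = o 6 = 6 o$)
$\left(C{\left(2 \left(-2 - 2\right) \right)} + t{\left(2 \right)}\right)^{2} = \left(\left(2 \left(-2 - 2\right)\right)^{2} + 6 \cdot 2\right)^{2} = \left(\left(2 \left(-4\right)\right)^{2} + 12\right)^{2} = \left(\left(-8\right)^{2} + 12\right)^{2} = \left(64 + 12\right)^{2} = 76^{2} = 5776$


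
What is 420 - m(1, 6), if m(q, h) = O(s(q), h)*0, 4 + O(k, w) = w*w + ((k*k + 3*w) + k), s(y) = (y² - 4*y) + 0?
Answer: 420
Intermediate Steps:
s(y) = y² - 4*y
O(k, w) = -4 + k + k² + w² + 3*w (O(k, w) = -4 + (w*w + ((k*k + 3*w) + k)) = -4 + (w² + ((k² + 3*w) + k)) = -4 + (w² + (k + k² + 3*w)) = -4 + (k + k² + w² + 3*w) = -4 + k + k² + w² + 3*w)
m(q, h) = 0 (m(q, h) = (-4 + q*(-4 + q) + (q*(-4 + q))² + h² + 3*h)*0 = (-4 + q*(-4 + q) + q²*(-4 + q)² + h² + 3*h)*0 = (-4 + h² + 3*h + q*(-4 + q) + q²*(-4 + q)²)*0 = 0)
420 - m(1, 6) = 420 - 1*0 = 420 + 0 = 420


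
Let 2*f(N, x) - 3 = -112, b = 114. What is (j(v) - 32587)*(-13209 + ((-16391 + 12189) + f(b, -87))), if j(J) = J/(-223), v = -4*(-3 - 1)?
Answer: 253840677727/446 ≈ 5.6915e+8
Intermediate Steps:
f(N, x) = -109/2 (f(N, x) = 3/2 + (½)*(-112) = 3/2 - 56 = -109/2)
v = 16 (v = -4*(-4) = 16)
j(J) = -J/223 (j(J) = J*(-1/223) = -J/223)
(j(v) - 32587)*(-13209 + ((-16391 + 12189) + f(b, -87))) = (-1/223*16 - 32587)*(-13209 + ((-16391 + 12189) - 109/2)) = (-16/223 - 32587)*(-13209 + (-4202 - 109/2)) = -7266917*(-13209 - 8513/2)/223 = -7266917/223*(-34931/2) = 253840677727/446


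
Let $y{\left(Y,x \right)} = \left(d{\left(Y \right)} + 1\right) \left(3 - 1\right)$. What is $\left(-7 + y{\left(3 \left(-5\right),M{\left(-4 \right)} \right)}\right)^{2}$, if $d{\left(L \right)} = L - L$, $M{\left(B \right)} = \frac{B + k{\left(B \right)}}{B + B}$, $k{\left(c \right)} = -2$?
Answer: $25$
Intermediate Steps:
$M{\left(B \right)} = \frac{-2 + B}{2 B}$ ($M{\left(B \right)} = \frac{B - 2}{B + B} = \frac{-2 + B}{2 B}$)
$d{\left(L \right)} = 0$
$y{\left(Y,x \right)} = 2$ ($y{\left(Y,x \right)} = \left(0 + 1\right) \left(3 - 1\right) = 1 \cdot 2 = 2$)
$\left(-7 + y{\left(3 \left(-5\right),M{\left(-4 \right)} \right)}\right)^{2} = \left(-7 + 2\right)^{2} = \left(-5\right)^{2} = 25$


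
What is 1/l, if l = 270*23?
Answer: 1/6210 ≈ 0.00016103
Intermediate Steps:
l = 6210
1/l = 1/6210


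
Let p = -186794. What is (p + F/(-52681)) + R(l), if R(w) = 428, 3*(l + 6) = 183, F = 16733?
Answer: -9817963979/52681 ≈ -1.8637e+5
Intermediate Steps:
l = 55 (l = -6 + (1/3)*183 = -6 + 61 = 55)
(p + F/(-52681)) + R(l) = (-186794 + 16733/(-52681)) + 428 = (-186794 + 16733*(-1/52681)) + 428 = (-186794 - 16733/52681) + 428 = -9840511447/52681 + 428 = -9817963979/52681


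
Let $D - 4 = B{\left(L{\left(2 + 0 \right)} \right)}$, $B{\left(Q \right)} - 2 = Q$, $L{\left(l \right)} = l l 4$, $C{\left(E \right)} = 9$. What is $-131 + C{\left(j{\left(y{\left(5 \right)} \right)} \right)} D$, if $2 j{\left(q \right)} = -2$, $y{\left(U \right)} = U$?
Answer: $67$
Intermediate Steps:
$j{\left(q \right)} = -1$ ($j{\left(q \right)} = \frac{1}{2} \left(-2\right) = -1$)
$L{\left(l \right)} = 4 l^{2}$ ($L{\left(l \right)} = l^{2} \cdot 4 = 4 l^{2}$)
$B{\left(Q \right)} = 2 + Q$
$D = 22$ ($D = 4 + \left(2 + 4 \left(2 + 0\right)^{2}\right) = 4 + \left(2 + 4 \cdot 2^{2}\right) = 4 + \left(2 + 4 \cdot 4\right) = 4 + \left(2 + 16\right) = 4 + 18 = 22$)
$-131 + C{\left(j{\left(y{\left(5 \right)} \right)} \right)} D = -131 + 9 \cdot 22 = -131 + 198 = 67$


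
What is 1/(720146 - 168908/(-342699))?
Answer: 342699/246793482962 ≈ 1.3886e-6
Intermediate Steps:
1/(720146 - 168908/(-342699)) = 1/(720146 - 168908*(-1/342699)) = 1/(720146 + 168908/342699) = 1/(246793482962/342699) = 342699/246793482962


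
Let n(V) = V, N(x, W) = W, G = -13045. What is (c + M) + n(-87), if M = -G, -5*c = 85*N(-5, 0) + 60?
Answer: 12946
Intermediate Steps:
c = -12 (c = -(85*0 + 60)/5 = -(0 + 60)/5 = -1/5*60 = -12)
M = 13045 (M = -1*(-13045) = 13045)
(c + M) + n(-87) = (-12 + 13045) - 87 = 13033 - 87 = 12946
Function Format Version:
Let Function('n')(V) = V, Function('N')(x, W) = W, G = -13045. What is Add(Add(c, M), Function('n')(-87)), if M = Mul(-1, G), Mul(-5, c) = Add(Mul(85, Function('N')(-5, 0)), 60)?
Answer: 12946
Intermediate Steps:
c = -12 (c = Mul(Rational(-1, 5), Add(Mul(85, 0), 60)) = Mul(Rational(-1, 5), Add(0, 60)) = Mul(Rational(-1, 5), 60) = -12)
M = 13045 (M = Mul(-1, -13045) = 13045)
Add(Add(c, M), Function('n')(-87)) = Add(Add(-12, 13045), -87) = Add(13033, -87) = 12946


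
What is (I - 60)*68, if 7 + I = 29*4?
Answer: 3332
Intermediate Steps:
I = 109 (I = -7 + 29*4 = -7 + 116 = 109)
(I - 60)*68 = (109 - 60)*68 = 49*68 = 3332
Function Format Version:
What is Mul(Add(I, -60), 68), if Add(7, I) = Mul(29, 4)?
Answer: 3332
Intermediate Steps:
I = 109 (I = Add(-7, Mul(29, 4)) = Add(-7, 116) = 109)
Mul(Add(I, -60), 68) = Mul(Add(109, -60), 68) = Mul(49, 68) = 3332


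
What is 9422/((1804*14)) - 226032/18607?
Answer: -395239217/33567028 ≈ -11.775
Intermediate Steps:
9422/((1804*14)) - 226032/18607 = 9422/25256 - 226032*1/18607 = 9422*(1/25256) - 226032/18607 = 673/1804 - 226032/18607 = -395239217/33567028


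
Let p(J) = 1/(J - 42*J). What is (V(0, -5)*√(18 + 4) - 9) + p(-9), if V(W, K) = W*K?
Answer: -3320/369 ≈ -8.9973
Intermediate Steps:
V(W, K) = K*W
p(J) = -1/(41*J) (p(J) = 1/(-41*J) = -1/(41*J))
(V(0, -5)*√(18 + 4) - 9) + p(-9) = ((-5*0)*√(18 + 4) - 9) - 1/41/(-9) = (0*√22 - 9) - 1/41*(-⅑) = (0 - 9) + 1/369 = -9 + 1/369 = -3320/369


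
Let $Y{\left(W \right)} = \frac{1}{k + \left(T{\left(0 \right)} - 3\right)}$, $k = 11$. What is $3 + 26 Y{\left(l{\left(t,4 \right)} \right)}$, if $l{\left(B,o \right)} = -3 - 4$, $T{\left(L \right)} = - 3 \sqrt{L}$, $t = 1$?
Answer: $\frac{25}{4} \approx 6.25$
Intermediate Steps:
$l{\left(B,o \right)} = -7$ ($l{\left(B,o \right)} = -3 - 4 = -7$)
$Y{\left(W \right)} = \frac{1}{8}$ ($Y{\left(W \right)} = \frac{1}{11 - \left(3 + 3 \sqrt{0}\right)} = \frac{1}{11 - 3} = \frac{1}{8}$)
$3 + 26 Y{\left(l{\left(t,4 \right)} \right)} = 3 + 26 \cdot \frac{1}{8} = 3 + \frac{13}{4} = \frac{25}{4}$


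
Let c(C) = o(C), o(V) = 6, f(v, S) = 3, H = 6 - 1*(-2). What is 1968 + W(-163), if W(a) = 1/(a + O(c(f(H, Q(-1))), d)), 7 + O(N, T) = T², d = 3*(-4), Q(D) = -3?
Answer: 51167/26 ≈ 1968.0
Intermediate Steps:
H = 8 (H = 6 + 2 = 8)
c(C) = 6
d = -12
O(N, T) = -7 + T²
W(a) = 1/(137 + a) (W(a) = 1/(a + (-7 + (-12)²)) = 1/(a + (-7 + 144)) = 1/(a + 137) = 1/(137 + a))
1968 + W(-163) = 1968 + 1/(137 - 163) = 1968 + 1/(-26) = 1968 - 1/26 = 51167/26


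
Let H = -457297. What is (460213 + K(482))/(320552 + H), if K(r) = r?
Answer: -92139/27349 ≈ -3.3690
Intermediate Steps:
(460213 + K(482))/(320552 + H) = (460213 + 482)/(320552 - 457297) = 460695/(-136745) = 460695*(-1/136745) = -92139/27349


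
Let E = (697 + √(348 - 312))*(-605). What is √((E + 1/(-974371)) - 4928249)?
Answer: I*√5082667481666188895/974371 ≈ 2313.8*I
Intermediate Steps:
E = -425315 (E = (697 + √36)*(-605) = (697 + 6)*(-605) = 703*(-605) = -425315)
√((E + 1/(-974371)) - 4928249) = √((-425315 + 1/(-974371)) - 4928249) = √((-425315 - 1/974371) - 4928249) = √(-414414601866/974371 - 4928249) = √(-5216357508245/974371) = I*√5082667481666188895/974371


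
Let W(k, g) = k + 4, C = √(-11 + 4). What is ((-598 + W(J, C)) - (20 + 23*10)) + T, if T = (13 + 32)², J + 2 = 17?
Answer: 1196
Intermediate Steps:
J = 15 (J = -2 + 17 = 15)
C = I*√7 (C = √(-7) = I*√7 ≈ 2.6458*I)
W(k, g) = 4 + k
T = 2025 (T = 45² = 2025)
((-598 + W(J, C)) - (20 + 23*10)) + T = ((-598 + (4 + 15)) - (20 + 23*10)) + 2025 = ((-598 + 19) - (20 + 230)) + 2025 = (-579 - 1*250) + 2025 = (-579 - 250) + 2025 = -829 + 2025 = 1196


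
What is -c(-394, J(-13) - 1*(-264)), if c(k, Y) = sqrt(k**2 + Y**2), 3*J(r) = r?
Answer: -sqrt(2003965)/3 ≈ -471.87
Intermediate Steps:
J(r) = r/3
c(k, Y) = sqrt(Y**2 + k**2)
-c(-394, J(-13) - 1*(-264)) = -sqrt(((1/3)*(-13) - 1*(-264))**2 + (-394)**2) = -sqrt((-13/3 + 264)**2 + 155236) = -sqrt((779/3)**2 + 155236) = -sqrt(606841/9 + 155236) = -sqrt(2003965/9) = -sqrt(2003965)/3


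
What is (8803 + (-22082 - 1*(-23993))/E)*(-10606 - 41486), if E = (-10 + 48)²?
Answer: -165567168189/361 ≈ -4.5863e+8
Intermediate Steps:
E = 1444 (E = 38² = 1444)
(8803 + (-22082 - 1*(-23993))/E)*(-10606 - 41486) = (8803 + (-22082 - 1*(-23993))/1444)*(-10606 - 41486) = (8803 + (-22082 + 23993)*(1/1444))*(-52092) = (8803 + 1911*(1/1444))*(-52092) = (8803 + 1911/1444)*(-52092) = (12713443/1444)*(-52092) = -165567168189/361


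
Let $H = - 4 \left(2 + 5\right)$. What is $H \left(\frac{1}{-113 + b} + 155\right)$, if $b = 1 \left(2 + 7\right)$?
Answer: $- \frac{112833}{26} \approx -4339.7$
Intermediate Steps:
$b = 9$ ($b = 1 \cdot 9 = 9$)
$H = -28$ ($H = \left(-4\right) 7 = -28$)
$H \left(\frac{1}{-113 + b} + 155\right) = - 28 \left(\frac{1}{-113 + 9} + 155\right) = - 28 \left(\frac{1}{-104} + 155\right) = - 28 \left(- \frac{1}{104} + 155\right) = \left(-28\right) \frac{16119}{104} = - \frac{112833}{26}$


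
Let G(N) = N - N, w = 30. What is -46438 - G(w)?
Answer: -46438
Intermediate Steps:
G(N) = 0
-46438 - G(w) = -46438 - 1*0 = -46438 + 0 = -46438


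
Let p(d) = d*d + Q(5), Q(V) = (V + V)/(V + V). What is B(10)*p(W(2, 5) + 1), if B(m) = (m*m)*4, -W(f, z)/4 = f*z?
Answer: 608800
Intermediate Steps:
Q(V) = 1 (Q(V) = (2*V)/((2*V)) = (2*V)*(1/(2*V)) = 1)
W(f, z) = -4*f*z
p(d) = 1 + d**2 (p(d) = d*d + 1 = d**2 + 1 = 1 + d**2)
B(m) = 4*m**2 (B(m) = m**2*4 = 4*m**2)
B(10)*p(W(2, 5) + 1) = (4*10**2)*(1 + (-4*2*5 + 1)**2) = (4*100)*(1 + (-40 + 1)**2) = 400*(1 + (-39)**2) = 400*(1 + 1521) = 400*1522 = 608800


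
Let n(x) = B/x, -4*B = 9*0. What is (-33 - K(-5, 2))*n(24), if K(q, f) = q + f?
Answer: 0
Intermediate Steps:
K(q, f) = f + q
B = 0 (B = -9*0/4 = -1/4*0 = 0)
n(x) = 0 (n(x) = 0/x = 0)
(-33 - K(-5, 2))*n(24) = (-33 - (2 - 5))*0 = (-33 - 1*(-3))*0 = (-33 + 3)*0 = -30*0 = 0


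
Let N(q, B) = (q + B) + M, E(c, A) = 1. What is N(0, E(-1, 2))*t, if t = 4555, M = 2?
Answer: 13665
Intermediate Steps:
N(q, B) = 2 + B + q (N(q, B) = (q + B) + 2 = (B + q) + 2 = 2 + B + q)
N(0, E(-1, 2))*t = (2 + 1 + 0)*4555 = 3*4555 = 13665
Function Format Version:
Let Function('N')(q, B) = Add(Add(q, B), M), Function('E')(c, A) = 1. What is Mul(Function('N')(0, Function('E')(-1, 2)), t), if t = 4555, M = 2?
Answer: 13665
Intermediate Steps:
Function('N')(q, B) = Add(2, B, q) (Function('N')(q, B) = Add(Add(q, B), 2) = Add(Add(B, q), 2) = Add(2, B, q))
Mul(Function('N')(0, Function('E')(-1, 2)), t) = Mul(Add(2, 1, 0), 4555) = Mul(3, 4555) = 13665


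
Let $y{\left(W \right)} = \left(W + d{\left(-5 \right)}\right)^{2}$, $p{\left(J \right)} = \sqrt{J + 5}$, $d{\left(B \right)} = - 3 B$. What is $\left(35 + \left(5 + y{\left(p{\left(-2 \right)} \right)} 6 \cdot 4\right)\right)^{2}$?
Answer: $31937344 + 7937280 \sqrt{3} \approx 4.5685 \cdot 10^{7}$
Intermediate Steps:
$p{\left(J \right)} = \sqrt{5 + J}$
$y{\left(W \right)} = \left(15 + W\right)^{2}$ ($y{\left(W \right)} = \left(W - -15\right)^{2} = \left(W + 15\right)^{2} = \left(15 + W\right)^{2}$)
$\left(35 + \left(5 + y{\left(p{\left(-2 \right)} \right)} 6 \cdot 4\right)\right)^{2} = \left(35 + \left(5 + \left(15 + \sqrt{5 - 2}\right)^{2} \cdot 6 \cdot 4\right)\right)^{2} = \left(35 + \left(5 + \left(15 + \sqrt{3}\right)^{2} \cdot 6 \cdot 4\right)\right)^{2} = \left(35 + \left(5 + 6 \left(15 + \sqrt{3}\right)^{2} \cdot 4\right)\right)^{2} = \left(35 + \left(5 + 24 \left(15 + \sqrt{3}\right)^{2}\right)\right)^{2} = \left(40 + 24 \left(15 + \sqrt{3}\right)^{2}\right)^{2}$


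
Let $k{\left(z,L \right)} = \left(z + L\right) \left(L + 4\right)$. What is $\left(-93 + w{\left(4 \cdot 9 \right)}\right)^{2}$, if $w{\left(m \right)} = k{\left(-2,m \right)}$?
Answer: $1605289$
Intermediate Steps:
$k{\left(z,L \right)} = \left(4 + L\right) \left(L + z\right)$ ($k{\left(z,L \right)} = \left(L + z\right) \left(4 + L\right) = \left(4 + L\right) \left(L + z\right)$)
$w{\left(m \right)} = -8 + m^{2} + 2 m$ ($w{\left(m \right)} = m^{2} + 4 m + 4 \left(-2\right) + m \left(-2\right) = m^{2} + 4 m - 8 - 2 m = -8 + m^{2} + 2 m$)
$\left(-93 + w{\left(4 \cdot 9 \right)}\right)^{2} = \left(-93 + \left(-8 + \left(4 \cdot 9\right)^{2} + 2 \cdot 4 \cdot 9\right)\right)^{2} = \left(-93 + \left(-8 + 36^{2} + 2 \cdot 36\right)\right)^{2} = \left(-93 + \left(-8 + 1296 + 72\right)\right)^{2} = \left(-93 + 1360\right)^{2} = 1267^{2} = 1605289$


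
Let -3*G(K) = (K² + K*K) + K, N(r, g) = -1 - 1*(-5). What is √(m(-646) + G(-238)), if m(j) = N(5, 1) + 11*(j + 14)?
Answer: I*√401682/3 ≈ 211.26*I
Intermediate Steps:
N(r, g) = 4 (N(r, g) = -1 + 5 = 4)
m(j) = 158 + 11*j (m(j) = 4 + 11*(j + 14) = 4 + 11*(14 + j) = 4 + (154 + 11*j) = 158 + 11*j)
G(K) = -2*K²/3 - K/3 (G(K) = -((K² + K*K) + K)/3 = -((K² + K²) + K)/3 = -(2*K² + K)/3 = -(K + 2*K²)/3 = -2*K²/3 - K/3)
√(m(-646) + G(-238)) = √((158 + 11*(-646)) - ⅓*(-238)*(1 + 2*(-238))) = √((158 - 7106) - ⅓*(-238)*(1 - 476)) = √(-6948 - ⅓*(-238)*(-475)) = √(-6948 - 113050/3) = √(-133894/3) = I*√401682/3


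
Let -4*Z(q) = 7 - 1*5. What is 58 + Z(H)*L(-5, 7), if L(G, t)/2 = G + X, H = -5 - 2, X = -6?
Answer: 69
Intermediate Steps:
H = -7
L(G, t) = -12 + 2*G (L(G, t) = 2*(G - 6) = 2*(-6 + G) = -12 + 2*G)
Z(q) = -½ (Z(q) = -(7 - 1*5)/4 = -(7 - 5)/4 = -¼*2 = -½)
58 + Z(H)*L(-5, 7) = 58 - (-12 + 2*(-5))/2 = 58 - (-12 - 10)/2 = 58 - ½*(-22) = 58 + 11 = 69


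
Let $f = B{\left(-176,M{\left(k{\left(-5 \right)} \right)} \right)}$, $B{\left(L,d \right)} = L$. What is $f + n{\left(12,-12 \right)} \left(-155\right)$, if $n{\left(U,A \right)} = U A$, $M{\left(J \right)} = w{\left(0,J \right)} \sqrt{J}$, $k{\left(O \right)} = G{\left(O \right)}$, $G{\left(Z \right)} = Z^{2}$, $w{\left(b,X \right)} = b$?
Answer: $22144$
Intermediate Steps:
$k{\left(O \right)} = O^{2}$
$M{\left(J \right)} = 0$ ($M{\left(J \right)} = 0 \sqrt{J} = 0$)
$n{\left(U,A \right)} = A U$
$f = -176$
$f + n{\left(12,-12 \right)} \left(-155\right) = -176 + \left(-12\right) 12 \left(-155\right) = -176 - -22320 = -176 + 22320 = 22144$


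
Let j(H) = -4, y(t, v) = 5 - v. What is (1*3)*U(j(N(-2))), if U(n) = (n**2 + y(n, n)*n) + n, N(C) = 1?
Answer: -72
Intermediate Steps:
U(n) = n + n**2 + n*(5 - n) (U(n) = (n**2 + (5 - n)*n) + n = (n**2 + n*(5 - n)) + n = n + n**2 + n*(5 - n))
(1*3)*U(j(N(-2))) = (1*3)*(6*(-4)) = 3*(-24) = -72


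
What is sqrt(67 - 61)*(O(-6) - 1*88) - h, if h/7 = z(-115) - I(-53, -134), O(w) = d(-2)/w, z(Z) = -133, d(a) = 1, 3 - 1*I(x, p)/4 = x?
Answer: 2499 - 529*sqrt(6)/6 ≈ 2283.0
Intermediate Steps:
I(x, p) = 12 - 4*x
O(w) = 1/w
h = -2499 (h = 7*(-133 - (12 - 4*(-53))) = 7*(-133 - (12 + 212)) = 7*(-133 - 1*224) = 7*(-133 - 224) = 7*(-357) = -2499)
sqrt(67 - 61)*(O(-6) - 1*88) - h = sqrt(67 - 61)*(1/(-6) - 1*88) - 1*(-2499) = sqrt(6)*(-1/6 - 88) + 2499 = sqrt(6)*(-529/6) + 2499 = -529*sqrt(6)/6 + 2499 = 2499 - 529*sqrt(6)/6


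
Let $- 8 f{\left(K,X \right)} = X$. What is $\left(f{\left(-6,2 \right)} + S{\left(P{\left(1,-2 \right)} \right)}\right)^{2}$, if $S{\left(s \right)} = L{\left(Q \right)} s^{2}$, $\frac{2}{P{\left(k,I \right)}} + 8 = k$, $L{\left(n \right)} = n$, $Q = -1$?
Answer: $\frac{4225}{38416} \approx 0.10998$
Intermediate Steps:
$f{\left(K,X \right)} = - \frac{X}{8}$
$P{\left(k,I \right)} = \frac{2}{-8 + k}$
$S{\left(s \right)} = - s^{2}$
$\left(f{\left(-6,2 \right)} + S{\left(P{\left(1,-2 \right)} \right)}\right)^{2} = \left(\left(- \frac{1}{8}\right) 2 - \left(\frac{2}{-8 + 1}\right)^{2}\right)^{2} = \left(- \frac{1}{4} - \left(\frac{2}{-7}\right)^{2}\right)^{2} = \left(- \frac{1}{4} - \left(2 \left(- \frac{1}{7}\right)\right)^{2}\right)^{2} = \left(- \frac{1}{4} - \left(- \frac{2}{7}\right)^{2}\right)^{2} = \left(- \frac{1}{4} - \frac{4}{49}\right)^{2} = \left(- \frac{65}{196}\right)^{2} = \frac{4225}{38416}$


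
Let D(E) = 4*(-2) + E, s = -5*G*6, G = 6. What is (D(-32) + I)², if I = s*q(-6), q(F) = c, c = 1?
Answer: 48400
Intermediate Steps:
s = -180 (s = -5*6*6 = -30*6 = -180)
q(F) = 1
D(E) = -8 + E
I = -180 (I = -180*1 = -180)
(D(-32) + I)² = ((-8 - 32) - 180)² = (-40 - 180)² = (-220)² = 48400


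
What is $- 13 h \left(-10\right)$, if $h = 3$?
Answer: $390$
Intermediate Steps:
$- 13 h \left(-10\right) = \left(-13\right) 3 \left(-10\right) = \left(-39\right) \left(-10\right) = 390$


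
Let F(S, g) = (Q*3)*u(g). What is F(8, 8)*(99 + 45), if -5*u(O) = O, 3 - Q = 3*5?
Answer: 41472/5 ≈ 8294.4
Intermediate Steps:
Q = -12 (Q = 3 - 3*5 = 3 - 1*15 = 3 - 15 = -12)
u(O) = -O/5
F(S, g) = 36*g/5 (F(S, g) = (-12*3)*(-g/5) = -(-36)*g/5 = 36*g/5)
F(8, 8)*(99 + 45) = ((36/5)*8)*(99 + 45) = (288/5)*144 = 41472/5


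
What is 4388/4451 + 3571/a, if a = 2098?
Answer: 25100545/9338198 ≈ 2.6879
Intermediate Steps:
4388/4451 + 3571/a = 4388/4451 + 3571/2098 = 25100545/9338198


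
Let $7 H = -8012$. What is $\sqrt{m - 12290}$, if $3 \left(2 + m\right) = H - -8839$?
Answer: $\frac{i \sqrt{4289691}}{21} \approx 98.626 i$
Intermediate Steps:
$H = - \frac{8012}{7}$ ($H = \frac{1}{7} \left(-8012\right) = - \frac{8012}{7} \approx -1144.6$)
$m = \frac{53819}{21}$ ($m = -2 + \frac{- \frac{8012}{7} - -8839}{3} = -2 + \frac{- \frac{8012}{7} + 8839}{3} = -2 + \frac{1}{3} \cdot \frac{53861}{7} = -2 + \frac{53861}{21} = \frac{53819}{21} \approx 2562.8$)
$\sqrt{m - 12290} = \sqrt{\frac{53819}{21} - 12290} = \sqrt{- \frac{204271}{21}} = \frac{i \sqrt{4289691}}{21}$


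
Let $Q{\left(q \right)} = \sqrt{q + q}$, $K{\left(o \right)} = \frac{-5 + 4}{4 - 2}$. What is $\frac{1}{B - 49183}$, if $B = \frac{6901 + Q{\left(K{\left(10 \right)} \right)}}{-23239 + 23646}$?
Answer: $- \frac{8144306060}{400423311936401} - \frac{407 i}{400423311936401} \approx -2.0339 \cdot 10^{-5} - 1.0164 \cdot 10^{-12} i$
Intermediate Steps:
$K{\left(o \right)} = - \frac{1}{2}$
$Q{\left(q \right)} = \sqrt{2} \sqrt{q}$ ($Q{\left(q \right)} = \sqrt{2 q} = \sqrt{2} \sqrt{q}$)
$B = \frac{6901}{407} + \frac{i}{407}$ ($B = \frac{6901 + \sqrt{2} \sqrt{- \frac{1}{2}}}{-23239 + 23646} = \frac{6901 + \sqrt{2} \frac{i \sqrt{2}}{2}}{407} = \left(6901 + i\right) \frac{1}{407} = \frac{6901}{407} + \frac{i}{407} \approx 16.956 + 0.002457 i$)
$\frac{1}{B - 49183} = \frac{1}{\left(\frac{6901}{407} + \frac{i}{407}\right) - 49183} = \frac{1}{- \frac{20010580}{407} + \frac{i}{407}} = \frac{165649 \left(- \frac{20010580}{407} - \frac{i}{407}\right)}{400423311936401}$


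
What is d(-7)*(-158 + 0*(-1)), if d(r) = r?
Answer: 1106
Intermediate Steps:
d(-7)*(-158 + 0*(-1)) = -7*(-158 + 0*(-1)) = -7*(-158 + 0) = -7*(-158) = 1106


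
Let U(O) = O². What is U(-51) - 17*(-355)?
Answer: 8636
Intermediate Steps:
U(-51) - 17*(-355) = (-51)² - 17*(-355) = 2601 - 1*(-6035) = 2601 + 6035 = 8636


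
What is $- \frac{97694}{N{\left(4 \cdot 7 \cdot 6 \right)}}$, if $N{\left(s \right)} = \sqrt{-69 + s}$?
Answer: $- \frac{97694 \sqrt{11}}{33} \approx -9818.6$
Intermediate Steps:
$- \frac{97694}{N{\left(4 \cdot 7 \cdot 6 \right)}} = - \frac{97694}{\sqrt{-69 + 4 \cdot 7 \cdot 6}} = - \frac{97694}{\sqrt{-69 + 28 \cdot 6}} = - \frac{97694}{\sqrt{-69 + 168}} = - \frac{97694}{\sqrt{99}} = - \frac{97694}{3 \sqrt{11}} = - 97694 \frac{\sqrt{11}}{33} = - \frac{97694 \sqrt{11}}{33}$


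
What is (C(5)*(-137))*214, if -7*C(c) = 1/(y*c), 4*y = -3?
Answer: -117272/105 ≈ -1116.9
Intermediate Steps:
y = -3/4 (y = (1/4)*(-3) = -3/4 ≈ -0.75000)
C(c) = 4/(21*c) (C(c) = -1/(7*(-3/4)*c) = -(-4)/(21*c) = 4/(21*c))
(C(5)*(-137))*214 = (((4/21)/5)*(-137))*214 = (((4/21)*(1/5))*(-137))*214 = ((4/105)*(-137))*214 = -548/105*214 = -117272/105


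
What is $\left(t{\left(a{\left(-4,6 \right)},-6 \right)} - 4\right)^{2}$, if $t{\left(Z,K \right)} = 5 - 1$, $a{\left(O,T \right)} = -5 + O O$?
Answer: $0$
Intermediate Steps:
$a{\left(O,T \right)} = -5 + O^{2}$
$t{\left(Z,K \right)} = 4$ ($t{\left(Z,K \right)} = 5 - 1 = 4$)
$\left(t{\left(a{\left(-4,6 \right)},-6 \right)} - 4\right)^{2} = \left(4 - 4\right)^{2} = 0^{2} = 0$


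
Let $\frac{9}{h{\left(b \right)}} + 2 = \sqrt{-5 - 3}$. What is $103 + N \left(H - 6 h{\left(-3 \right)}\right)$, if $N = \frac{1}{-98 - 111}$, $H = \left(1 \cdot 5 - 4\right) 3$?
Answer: $\frac{21515}{209} - \frac{9 i \sqrt{2}}{209} \approx 102.94 - 0.060899 i$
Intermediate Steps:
$H = 3$ ($H = \left(5 - 4\right) 3 = 1 \cdot 3 = 3$)
$h{\left(b \right)} = \frac{9}{-2 + 2 i \sqrt{2}}$ ($h{\left(b \right)} = \frac{9}{-2 + \sqrt{-5 - 3}} = \frac{9}{-2 + \sqrt{-8}} = \frac{9}{-2 + 2 i \sqrt{2}}$)
$N = - \frac{1}{209}$ ($N = \frac{1}{-209} = - \frac{1}{209} \approx -0.0047847$)
$103 + N \left(H - 6 h{\left(-3 \right)}\right) = 103 - \frac{3 - 6 \left(- \frac{3}{2} - \frac{3 i \sqrt{2}}{2}\right)}{209} = 103 - \frac{3 + \left(9 + 9 i \sqrt{2}\right)}{209} = 103 - \frac{12 + 9 i \sqrt{2}}{209} = 103 - \left(\frac{12}{209} + \frac{9 i \sqrt{2}}{209}\right) = \frac{21515}{209} - \frac{9 i \sqrt{2}}{209}$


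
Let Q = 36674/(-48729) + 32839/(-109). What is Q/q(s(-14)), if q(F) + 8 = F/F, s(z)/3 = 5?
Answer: 1604209097/37180227 ≈ 43.147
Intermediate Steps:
s(z) = 15 (s(z) = 3*5 = 15)
q(F) = -7 (q(F) = -8 + F/F = -8 + 1 = -7)
Q = -1604209097/5311461 (Q = 36674*(-1/48729) + 32839*(-1/109) = -36674/48729 - 32839/109 = -1604209097/5311461 ≈ -302.03)
Q/q(s(-14)) = -1604209097/5311461/(-7) = -1604209097/5311461*(-1/7) = 1604209097/37180227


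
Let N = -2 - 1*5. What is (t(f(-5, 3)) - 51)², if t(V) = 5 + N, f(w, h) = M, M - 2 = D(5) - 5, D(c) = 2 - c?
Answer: 2809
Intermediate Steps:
N = -7 (N = -2 - 5 = -7)
M = -6 (M = 2 + ((2 - 1*5) - 5) = 2 + ((2 - 5) - 5) = 2 + (-3 - 5) = 2 - 8 = -6)
f(w, h) = -6
t(V) = -2 (t(V) = 5 - 7 = -2)
(t(f(-5, 3)) - 51)² = (-2 - 51)² = (-53)² = 2809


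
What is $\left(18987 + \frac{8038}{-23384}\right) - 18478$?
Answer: $\frac{5947209}{11692} \approx 508.66$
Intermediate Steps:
$\left(18987 + \frac{8038}{-23384}\right) - 18478 = \left(18987 + 8038 \left(- \frac{1}{23384}\right)\right) - 18478 = \left(18987 - \frac{4019}{11692}\right) - 18478 = \frac{221991985}{11692} - 18478 = \frac{5947209}{11692}$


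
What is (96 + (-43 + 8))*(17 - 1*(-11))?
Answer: 1708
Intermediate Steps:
(96 + (-43 + 8))*(17 - 1*(-11)) = (96 - 35)*(17 + 11) = 61*28 = 1708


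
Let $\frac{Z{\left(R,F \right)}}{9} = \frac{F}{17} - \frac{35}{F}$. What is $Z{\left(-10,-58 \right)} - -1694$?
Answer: $\frac{1645363}{986} \approx 1668.7$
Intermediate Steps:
$Z{\left(R,F \right)} = - \frac{315}{F} + \frac{9 F}{17}$ ($Z{\left(R,F \right)} = 9 \left(\frac{F}{17} - \frac{35}{F}\right) = 9 \left(- \frac{35}{F} + \frac{F}{17}\right) = - \frac{315}{F} + \frac{9 F}{17}$)
$Z{\left(-10,-58 \right)} - -1694 = \left(- \frac{315}{-58} + \frac{9}{17} \left(-58\right)\right) - -1694 = \left(\left(-315\right) \left(- \frac{1}{58}\right) - \frac{522}{17}\right) + 1694 = \left(\frac{315}{58} - \frac{522}{17}\right) + 1694 = - \frac{24921}{986} + 1694 = \frac{1645363}{986}$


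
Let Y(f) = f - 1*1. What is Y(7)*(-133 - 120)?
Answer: -1518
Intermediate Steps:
Y(f) = -1 + f (Y(f) = f - 1 = -1 + f)
Y(7)*(-133 - 120) = (-1 + 7)*(-133 - 120) = 6*(-253) = -1518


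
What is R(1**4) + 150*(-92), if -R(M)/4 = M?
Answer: -13804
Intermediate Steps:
R(M) = -4*M
R(1**4) + 150*(-92) = -4*1**4 + 150*(-92) = -4*1 - 13800 = -4 - 13800 = -13804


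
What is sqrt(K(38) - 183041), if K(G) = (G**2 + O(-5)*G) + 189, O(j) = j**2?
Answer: I*sqrt(180458) ≈ 424.8*I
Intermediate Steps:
K(G) = 189 + G**2 + 25*G (K(G) = (G**2 + (-5)**2*G) + 189 = (G**2 + 25*G) + 189 = 189 + G**2 + 25*G)
sqrt(K(38) - 183041) = sqrt((189 + 38**2 + 25*38) - 183041) = sqrt((189 + 1444 + 950) - 183041) = sqrt(2583 - 183041) = sqrt(-180458) = I*sqrt(180458)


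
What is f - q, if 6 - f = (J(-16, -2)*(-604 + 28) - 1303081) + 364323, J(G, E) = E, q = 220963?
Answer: 716649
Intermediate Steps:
f = 937612 (f = 6 - ((-2*(-604 + 28) - 1303081) + 364323) = 6 - ((-2*(-576) - 1303081) + 364323) = 6 - ((1152 - 1303081) + 364323) = 6 - (-1301929 + 364323) = 6 - 1*(-937606) = 6 + 937606 = 937612)
f - q = 937612 - 1*220963 = 937612 - 220963 = 716649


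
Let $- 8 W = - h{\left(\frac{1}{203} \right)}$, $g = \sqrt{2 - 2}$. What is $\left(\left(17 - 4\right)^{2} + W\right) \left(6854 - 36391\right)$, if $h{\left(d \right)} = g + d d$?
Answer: $- \frac{1645641224553}{329672} \approx -4.9918 \cdot 10^{6}$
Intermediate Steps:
$g = 0$ ($g = \sqrt{0} = 0$)
$h{\left(d \right)} = d^{2}$ ($h{\left(d \right)} = 0 + d d = 0 + d^{2} = d^{2}$)
$W = \frac{1}{329672}$ ($W = - \frac{\left(-1\right) \left(\frac{1}{203}\right)^{2}}{8} = - \frac{\left(-1\right) \frac{1}{41209}}{8} = \left(- \frac{1}{8}\right) \left(- \frac{1}{41209}\right) = \frac{1}{329672} \approx 3.0333 \cdot 10^{-6}$)
$\left(\left(17 - 4\right)^{2} + W\right) \left(6854 - 36391\right) = \left(\left(17 - 4\right)^{2} + \frac{1}{329672}\right) \left(6854 - 36391\right) = \left(13^{2} + \frac{1}{329672}\right) \left(-29537\right) = \left(169 + \frac{1}{329672}\right) \left(-29537\right) = \frac{55714569}{329672} \left(-29537\right) = - \frac{1645641224553}{329672}$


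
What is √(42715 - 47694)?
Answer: I*√4979 ≈ 70.562*I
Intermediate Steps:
√(42715 - 47694) = √(-4979) = I*√4979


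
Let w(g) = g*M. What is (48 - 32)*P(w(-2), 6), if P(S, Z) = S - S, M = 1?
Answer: 0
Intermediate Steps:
w(g) = g (w(g) = g*1 = g)
P(S, Z) = 0
(48 - 32)*P(w(-2), 6) = (48 - 32)*0 = 16*0 = 0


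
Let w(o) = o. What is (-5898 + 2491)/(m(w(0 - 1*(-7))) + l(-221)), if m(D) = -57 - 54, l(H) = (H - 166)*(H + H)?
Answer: -3407/170943 ≈ -0.019931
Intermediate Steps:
l(H) = 2*H*(-166 + H) (l(H) = (-166 + H)*(2*H) = 2*H*(-166 + H))
m(D) = -111
(-5898 + 2491)/(m(w(0 - 1*(-7))) + l(-221)) = (-5898 + 2491)/(-111 + 2*(-221)*(-166 - 221)) = -3407/(-111 + 2*(-221)*(-387)) = -3407/(-111 + 171054) = -3407/170943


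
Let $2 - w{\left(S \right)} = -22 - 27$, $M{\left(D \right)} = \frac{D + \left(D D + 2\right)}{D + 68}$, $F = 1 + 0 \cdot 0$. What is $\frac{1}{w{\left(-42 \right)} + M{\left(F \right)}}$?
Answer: $\frac{69}{3523} \approx 0.019586$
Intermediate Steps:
$F = 1$ ($F = 1 + 0 = 1$)
$M{\left(D \right)} = \frac{2 + D + D^{2}}{68 + D}$ ($M{\left(D \right)} = \frac{D + \left(D^{2} + 2\right)}{68 + D} = \frac{D + \left(2 + D^{2}\right)}{68 + D} = \frac{2 + D + D^{2}}{68 + D}$)
$w{\left(S \right)} = 51$ ($w{\left(S \right)} = 2 - \left(-22 - 27\right) = 2 - -49 = 2 + 49 = 51$)
$\frac{1}{w{\left(-42 \right)} + M{\left(F \right)}} = \frac{1}{51 + \frac{2 + 1 + 1^{2}}{68 + 1}} = \frac{1}{51 + \frac{2 + 1 + 1}{69}} = \frac{1}{51 + \frac{1}{69} \cdot 4} = \frac{1}{51 + \frac{4}{69}} = \frac{1}{\frac{3523}{69}} = \frac{69}{3523}$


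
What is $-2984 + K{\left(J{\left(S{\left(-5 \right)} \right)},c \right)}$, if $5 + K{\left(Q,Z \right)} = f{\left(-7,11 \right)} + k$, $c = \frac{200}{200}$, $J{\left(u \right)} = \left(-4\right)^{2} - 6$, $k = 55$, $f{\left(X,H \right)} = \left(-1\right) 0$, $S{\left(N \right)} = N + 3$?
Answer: $-2934$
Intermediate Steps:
$S{\left(N \right)} = 3 + N$
$f{\left(X,H \right)} = 0$
$J{\left(u \right)} = 10$ ($J{\left(u \right)} = 16 - 6 = 10$)
$c = 1$ ($c = 200 \cdot \frac{1}{200} = 1$)
$K{\left(Q,Z \right)} = 50$ ($K{\left(Q,Z \right)} = -5 + \left(0 + 55\right) = -5 + 55 = 50$)
$-2984 + K{\left(J{\left(S{\left(-5 \right)} \right)},c \right)} = -2984 + 50 = -2934$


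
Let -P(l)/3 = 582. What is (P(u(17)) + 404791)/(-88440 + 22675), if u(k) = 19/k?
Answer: -80609/13153 ≈ -6.1286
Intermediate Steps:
P(l) = -1746 (P(l) = -3*582 = -1746)
(P(u(17)) + 404791)/(-88440 + 22675) = (-1746 + 404791)/(-88440 + 22675) = 403045/(-65765) = 403045*(-1/65765) = -80609/13153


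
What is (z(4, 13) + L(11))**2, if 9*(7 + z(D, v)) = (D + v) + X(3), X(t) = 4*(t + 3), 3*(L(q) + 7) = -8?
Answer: 11881/81 ≈ 146.68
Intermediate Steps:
L(q) = -29/3 (L(q) = -7 + (1/3)*(-8) = -7 - 8/3 = -29/3)
X(t) = 12 + 4*t (X(t) = 4*(3 + t) = 12 + 4*t)
z(D, v) = -13/3 + D/9 + v/9 (z(D, v) = -7 + ((D + v) + (12 + 4*3))/9 = -7 + ((D + v) + (12 + 12))/9 = -7 + ((D + v) + 24)/9 = -7 + (24 + D + v)/9 = -7 + (8/3 + D/9 + v/9) = -13/3 + D/9 + v/9)
(z(4, 13) + L(11))**2 = ((-13/3 + (1/9)*4 + (1/9)*13) - 29/3)**2 = ((-13/3 + 4/9 + 13/9) - 29/3)**2 = (-22/9 - 29/3)**2 = (-109/9)**2 = 11881/81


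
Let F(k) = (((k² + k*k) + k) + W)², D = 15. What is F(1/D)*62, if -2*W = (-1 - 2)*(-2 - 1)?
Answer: 122886511/101250 ≈ 1213.7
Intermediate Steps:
W = -9/2 (W = -(-1 - 2)*(-2 - 1)/2 = -(-3)*(-3)/2 = -½*9 = -9/2 ≈ -4.5000)
F(k) = (-9/2 + k + 2*k²)² (F(k) = (((k² + k*k) + k) - 9/2)² = (((k² + k²) + k) - 9/2)² = ((2*k² + k) - 9/2)² = ((k + 2*k²) - 9/2)² = (-9/2 + k + 2*k²)²)
F(1/D)*62 = ((-9 + 2/15 + 4*(1/15)²)²/4)*62 = ((-9 + 2*(1/15) + 4*(1/15)²)²/4)*62 = ((-9 + 2/15 + 4*(1/225))²/4)*62 = ((-9 + 2/15 + 4/225)²/4)*62 = ((-1991/225)²/4)*62 = ((¼)*(3964081/50625))*62 = (3964081/202500)*62 = 122886511/101250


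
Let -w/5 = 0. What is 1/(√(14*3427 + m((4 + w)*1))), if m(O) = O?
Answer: √47982/47982 ≈ 0.0045652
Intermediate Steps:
w = 0 (w = -5*0 = 0)
1/(√(14*3427 + m((4 + w)*1))) = 1/(√(14*3427 + (4 + 0)*1)) = 1/(√(47978 + 4*1)) = 1/(√(47978 + 4)) = 1/(√47982) = √47982/47982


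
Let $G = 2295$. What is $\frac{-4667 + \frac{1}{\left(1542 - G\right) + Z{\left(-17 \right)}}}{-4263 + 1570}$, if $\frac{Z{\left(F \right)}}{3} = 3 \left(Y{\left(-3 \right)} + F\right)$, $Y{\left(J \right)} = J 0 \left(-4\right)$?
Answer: $\frac{4228303}{2439858} \approx 1.733$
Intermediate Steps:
$Y{\left(J \right)} = 0$ ($Y{\left(J \right)} = 0 \left(-4\right) = 0$)
$Z{\left(F \right)} = 9 F$ ($Z{\left(F \right)} = 3 \cdot 3 \left(0 + F\right) = 3 \cdot 3 F = 9 F$)
$\frac{-4667 + \frac{1}{\left(1542 - G\right) + Z{\left(-17 \right)}}}{-4263 + 1570} = \frac{-4667 + \frac{1}{\left(1542 - 2295\right) + 9 \left(-17\right)}}{-4263 + 1570} = \frac{-4667 + \frac{1}{\left(1542 - 2295\right) - 153}}{-2693} = \left(-4667 + \frac{1}{-753 - 153}\right) \left(- \frac{1}{2693}\right) = \left(-4667 + \frac{1}{-906}\right) \left(- \frac{1}{2693}\right) = \left(-4667 - \frac{1}{906}\right) \left(- \frac{1}{2693}\right) = \left(- \frac{4228303}{906}\right) \left(- \frac{1}{2693}\right) = \frac{4228303}{2439858}$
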